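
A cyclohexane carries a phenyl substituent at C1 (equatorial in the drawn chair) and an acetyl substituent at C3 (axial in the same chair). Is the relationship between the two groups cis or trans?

C1 and C3 have the same parity, so their axial bonds point in the same direction.
With same-parity carbons, two substituents on the same face are both axial or both equatorial; opposite faces give one of each.
Here the groups are equatorial/axial → opposite face → trans.

trans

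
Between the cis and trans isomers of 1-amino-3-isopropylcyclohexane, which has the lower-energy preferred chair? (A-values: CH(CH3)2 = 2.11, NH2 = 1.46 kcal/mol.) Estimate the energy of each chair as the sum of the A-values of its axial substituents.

cis

At 1,3 positions (parity same): cis → (e,e or a,a); trans → (a,e or e,a).
Best chair for cis: E = 0.00 kcal/mol; best chair for trans: E = 1.46 kcal/mol.
The cis isomer is lower by 1.46 kcal/mol.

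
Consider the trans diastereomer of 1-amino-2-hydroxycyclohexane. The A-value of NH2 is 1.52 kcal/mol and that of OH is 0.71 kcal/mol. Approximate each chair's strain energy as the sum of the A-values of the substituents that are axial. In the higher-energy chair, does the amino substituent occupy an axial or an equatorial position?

axial

C1 and C2 have opposite parity, so for the trans isomer the two substituents are e,e in one chair and a,a in the other.
Chair I (amino axial, hydroxyl axial): E = 2.23 kcal/mol.
Chair II (amino equatorial, hydroxyl equatorial): E = 0.00 kcal/mol.
Chair I is the less stable (higher-energy) conformer, and in that chair the amino group is axial.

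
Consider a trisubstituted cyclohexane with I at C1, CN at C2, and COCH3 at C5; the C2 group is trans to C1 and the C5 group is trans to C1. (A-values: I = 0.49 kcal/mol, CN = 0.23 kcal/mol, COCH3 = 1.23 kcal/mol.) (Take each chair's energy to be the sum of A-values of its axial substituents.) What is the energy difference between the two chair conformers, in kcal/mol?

Chair I (iodo axial, cyano axial, acetyl equatorial): E = 0.72 kcal/mol.
Chair II (iodo equatorial, cyano equatorial, acetyl axial): E = 1.23 kcal/mol.
ΔE = 1.23 − 0.72 = 0.51 kcal/mol; chair I is more stable.

0.51 kcal/mol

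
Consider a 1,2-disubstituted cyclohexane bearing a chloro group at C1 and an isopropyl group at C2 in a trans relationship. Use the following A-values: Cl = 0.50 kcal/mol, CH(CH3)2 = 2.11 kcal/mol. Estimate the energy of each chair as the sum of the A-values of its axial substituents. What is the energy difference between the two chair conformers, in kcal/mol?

C1 and C2 have opposite parity, so for the trans isomer the two substituents are e,e in one chair and a,a in the other.
Chair I (chloro axial, isopropyl axial): E = 2.61 kcal/mol.
Chair II (chloro equatorial, isopropyl equatorial): E = 0.00 kcal/mol.
ΔE = 2.61 − 0.00 = 2.61 kcal/mol; chair II is more stable.

2.61 kcal/mol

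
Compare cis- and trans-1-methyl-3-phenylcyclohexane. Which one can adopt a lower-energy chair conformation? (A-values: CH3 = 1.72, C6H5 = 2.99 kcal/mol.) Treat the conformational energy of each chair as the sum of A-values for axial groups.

cis

At 1,3 positions (parity same): cis → (e,e or a,a); trans → (a,e or e,a).
Best chair for cis: E = 0.00 kcal/mol; best chair for trans: E = 1.72 kcal/mol.
The cis isomer is lower by 1.72 kcal/mol.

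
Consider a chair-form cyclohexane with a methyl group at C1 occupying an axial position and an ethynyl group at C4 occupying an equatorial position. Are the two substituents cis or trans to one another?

C1 and C4 have opposite parity, so their axial bonds point in opposite directions.
With opposite-parity carbons, two substituents on the same face are one axial and one equatorial; opposite faces give both axial or both equatorial.
Here the groups are axial/equatorial → same face → cis.

cis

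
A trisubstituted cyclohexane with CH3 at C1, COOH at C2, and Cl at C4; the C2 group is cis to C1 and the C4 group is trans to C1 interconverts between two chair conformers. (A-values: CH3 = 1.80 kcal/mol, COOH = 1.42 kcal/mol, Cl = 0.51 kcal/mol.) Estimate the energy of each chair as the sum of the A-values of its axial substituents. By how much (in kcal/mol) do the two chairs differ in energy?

0.89 kcal/mol

Chair I (methyl axial, carboxyl equatorial, chloro axial): E = 2.31 kcal/mol.
Chair II (methyl equatorial, carboxyl axial, chloro equatorial): E = 1.42 kcal/mol.
ΔE = 2.31 − 1.42 = 0.89 kcal/mol; chair II is more stable.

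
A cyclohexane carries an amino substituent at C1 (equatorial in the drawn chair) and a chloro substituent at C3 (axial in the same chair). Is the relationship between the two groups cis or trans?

C1 and C3 have the same parity, so their axial bonds point in the same direction.
With same-parity carbons, two substituents on the same face are both axial or both equatorial; opposite faces give one of each.
Here the groups are equatorial/axial → opposite face → trans.

trans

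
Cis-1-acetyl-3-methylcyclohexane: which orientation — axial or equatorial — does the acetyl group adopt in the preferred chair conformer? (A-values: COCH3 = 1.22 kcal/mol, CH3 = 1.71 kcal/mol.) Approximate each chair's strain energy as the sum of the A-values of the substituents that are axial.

equatorial

C1 and C3 have the same parity, so for the cis isomer the two substituents are e,e in one chair and a,a in the other.
Chair I (acetyl axial, methyl axial): E = 2.93 kcal/mol.
Chair II (acetyl equatorial, methyl equatorial): E = 0.00 kcal/mol.
Chair II is the more stable (lower-energy) conformer, and in that chair the acetyl group is equatorial.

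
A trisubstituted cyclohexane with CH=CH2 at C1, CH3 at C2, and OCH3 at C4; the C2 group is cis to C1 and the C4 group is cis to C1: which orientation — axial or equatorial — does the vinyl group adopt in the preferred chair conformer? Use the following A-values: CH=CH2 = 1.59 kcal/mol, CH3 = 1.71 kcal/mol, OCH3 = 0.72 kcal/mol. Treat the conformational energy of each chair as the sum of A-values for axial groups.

Chair I (vinyl axial, methyl equatorial, methoxy equatorial): E = 1.59 kcal/mol.
Chair II (vinyl equatorial, methyl axial, methoxy axial): E = 2.43 kcal/mol.
Chair I is the more stable (lower-energy) conformer, and in that chair the vinyl group is axial.

axial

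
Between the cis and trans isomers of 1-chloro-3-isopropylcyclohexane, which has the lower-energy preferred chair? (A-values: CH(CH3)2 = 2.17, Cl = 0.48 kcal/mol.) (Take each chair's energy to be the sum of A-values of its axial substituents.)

cis

At 1,3 positions (parity same): cis → (e,e or a,a); trans → (a,e or e,a).
Best chair for cis: E = 0.00 kcal/mol; best chair for trans: E = 0.48 kcal/mol.
The cis isomer is lower by 0.48 kcal/mol.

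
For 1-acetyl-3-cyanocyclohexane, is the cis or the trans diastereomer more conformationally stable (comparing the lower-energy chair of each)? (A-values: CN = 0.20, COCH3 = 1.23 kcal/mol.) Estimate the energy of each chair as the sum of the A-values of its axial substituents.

cis

At 1,3 positions (parity same): cis → (e,e or a,a); trans → (a,e or e,a).
Best chair for cis: E = 0.00 kcal/mol; best chair for trans: E = 0.20 kcal/mol.
The cis isomer is lower by 0.20 kcal/mol.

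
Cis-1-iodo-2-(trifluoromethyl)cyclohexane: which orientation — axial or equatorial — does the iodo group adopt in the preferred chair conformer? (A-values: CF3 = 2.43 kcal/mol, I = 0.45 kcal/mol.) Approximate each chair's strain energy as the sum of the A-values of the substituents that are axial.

axial

C1 and C2 have opposite parity, so for the cis isomer the two substituents are one axial and one equatorial in each chair.
Chair I (trifluoromethyl axial, iodo equatorial): E = 2.43 kcal/mol.
Chair II (trifluoromethyl equatorial, iodo axial): E = 0.45 kcal/mol.
Chair II is the more stable (lower-energy) conformer, and in that chair the iodo group is axial.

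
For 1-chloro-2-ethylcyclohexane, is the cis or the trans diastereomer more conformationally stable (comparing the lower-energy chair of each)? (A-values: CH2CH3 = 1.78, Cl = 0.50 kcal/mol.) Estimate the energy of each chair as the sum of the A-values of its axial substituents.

At 1,2 positions (parity opposite): cis → (a,e or e,a); trans → (e,e or a,a).
Best chair for cis: E = 0.50 kcal/mol; best chair for trans: E = 0.00 kcal/mol.
The trans isomer is lower by 0.50 kcal/mol.

trans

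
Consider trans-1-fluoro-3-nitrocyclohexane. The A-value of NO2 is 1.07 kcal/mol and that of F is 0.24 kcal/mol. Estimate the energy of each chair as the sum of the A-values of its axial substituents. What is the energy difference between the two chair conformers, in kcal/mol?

C1 and C3 have the same parity, so for the trans isomer the two substituents are one axial and one equatorial in each chair.
Chair I (nitro axial, fluoro equatorial): E = 1.07 kcal/mol.
Chair II (nitro equatorial, fluoro axial): E = 0.24 kcal/mol.
ΔE = 1.07 − 0.24 = 0.83 kcal/mol; chair II is more stable.

0.83 kcal/mol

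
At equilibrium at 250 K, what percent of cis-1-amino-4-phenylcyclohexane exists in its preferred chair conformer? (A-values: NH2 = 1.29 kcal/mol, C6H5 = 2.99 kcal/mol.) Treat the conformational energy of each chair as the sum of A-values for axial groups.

C1 and C4 have opposite parity, so for the cis isomer the two substituents are one axial and one equatorial in each chair.
Chair I (amino axial, phenyl equatorial): E = 1.29 kcal/mol; chair II (amino equatorial, phenyl axial): E = 2.99 kcal/mol.
ΔG = 1.70 kcal/mol between the two chairs.
K = exp(ΔG/RT) with R = 1.987×10⁻³ kcal mol⁻¹ K⁻¹ and T = 250 K gives K ≈ 30.6.
Fraction in the lower-energy chair = K/(K+1) = 96.8%.

96.8%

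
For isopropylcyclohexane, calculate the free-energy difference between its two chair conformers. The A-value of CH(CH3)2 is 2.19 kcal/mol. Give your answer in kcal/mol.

2.19 kcal/mol

A monosubstituted cyclohexane has one chair with the isopropyl group axial (E = A = 2.19 kcal/mol) and one with it equatorial (E = 0).
ΔE = 2.19 − 0 = 2.19 kcal/mol.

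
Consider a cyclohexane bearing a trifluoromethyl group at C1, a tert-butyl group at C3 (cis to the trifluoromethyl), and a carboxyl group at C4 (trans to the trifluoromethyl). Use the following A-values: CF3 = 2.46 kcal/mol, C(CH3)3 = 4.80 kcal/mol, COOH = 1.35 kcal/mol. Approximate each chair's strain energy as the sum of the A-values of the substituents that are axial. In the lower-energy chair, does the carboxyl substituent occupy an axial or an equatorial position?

equatorial

Chair I (trifluoromethyl axial, tert-butyl axial, carboxyl axial): E = 8.61 kcal/mol.
Chair II (trifluoromethyl equatorial, tert-butyl equatorial, carboxyl equatorial): E = 0.00 kcal/mol.
Chair II is the more stable (lower-energy) conformer, and in that chair the carboxyl group is equatorial.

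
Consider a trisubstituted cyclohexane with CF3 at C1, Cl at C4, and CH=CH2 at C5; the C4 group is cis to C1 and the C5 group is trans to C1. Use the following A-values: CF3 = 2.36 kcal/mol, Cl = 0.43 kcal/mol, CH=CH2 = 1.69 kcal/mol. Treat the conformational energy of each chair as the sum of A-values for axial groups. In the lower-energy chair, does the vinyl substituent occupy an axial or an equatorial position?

axial

Chair I (trifluoromethyl axial, chloro equatorial, vinyl equatorial): E = 2.36 kcal/mol.
Chair II (trifluoromethyl equatorial, chloro axial, vinyl axial): E = 2.12 kcal/mol.
Chair II is the more stable (lower-energy) conformer, and in that chair the vinyl group is axial.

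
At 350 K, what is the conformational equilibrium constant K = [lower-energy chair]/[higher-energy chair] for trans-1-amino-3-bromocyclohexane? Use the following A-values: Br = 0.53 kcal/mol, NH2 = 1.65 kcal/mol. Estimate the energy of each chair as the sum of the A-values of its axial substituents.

C1 and C3 have the same parity, so for the trans isomer the two substituents are one axial and one equatorial in each chair.
Chair I (bromo axial, amino equatorial): E = 0.53 kcal/mol; chair II (bromo equatorial, amino axial): E = 1.65 kcal/mol.
ΔG = 1.12 kcal/mol between the two chairs.
K = exp(ΔG/RT) with R = 1.987×10⁻³ kcal mol⁻¹ K⁻¹ and T = 350 K gives K ≈ 5.01.

K ≈ 5.01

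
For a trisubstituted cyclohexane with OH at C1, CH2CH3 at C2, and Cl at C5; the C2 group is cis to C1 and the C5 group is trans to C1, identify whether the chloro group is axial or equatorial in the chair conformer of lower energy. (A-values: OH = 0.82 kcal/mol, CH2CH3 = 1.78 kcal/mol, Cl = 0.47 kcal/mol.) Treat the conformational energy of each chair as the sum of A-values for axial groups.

Chair I (hydroxyl axial, ethyl equatorial, chloro equatorial): E = 0.82 kcal/mol.
Chair II (hydroxyl equatorial, ethyl axial, chloro axial): E = 2.25 kcal/mol.
Chair I is the more stable (lower-energy) conformer, and in that chair the chloro group is equatorial.

equatorial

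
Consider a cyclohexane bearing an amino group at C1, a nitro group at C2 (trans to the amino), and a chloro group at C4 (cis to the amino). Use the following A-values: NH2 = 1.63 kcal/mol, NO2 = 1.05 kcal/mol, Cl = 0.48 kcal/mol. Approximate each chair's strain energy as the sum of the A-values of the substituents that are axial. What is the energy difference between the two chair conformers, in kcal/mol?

2.20 kcal/mol

Chair I (amino axial, nitro axial, chloro equatorial): E = 2.68 kcal/mol.
Chair II (amino equatorial, nitro equatorial, chloro axial): E = 0.48 kcal/mol.
ΔE = 2.68 − 0.48 = 2.20 kcal/mol; chair II is more stable.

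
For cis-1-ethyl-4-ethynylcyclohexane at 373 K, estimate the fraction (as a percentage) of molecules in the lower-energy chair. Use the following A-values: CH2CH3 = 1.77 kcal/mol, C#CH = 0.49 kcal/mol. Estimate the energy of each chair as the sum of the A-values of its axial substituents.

84.9%

C1 and C4 have opposite parity, so for the cis isomer the two substituents are one axial and one equatorial in each chair.
Chair I (ethyl axial, ethynyl equatorial): E = 1.77 kcal/mol; chair II (ethyl equatorial, ethynyl axial): E = 0.49 kcal/mol.
ΔG = 1.28 kcal/mol between the two chairs.
K = exp(ΔG/RT) with R = 1.987×10⁻³ kcal mol⁻¹ K⁻¹ and T = 373 K gives K ≈ 5.62.
Fraction in the lower-energy chair = K/(K+1) = 84.9%.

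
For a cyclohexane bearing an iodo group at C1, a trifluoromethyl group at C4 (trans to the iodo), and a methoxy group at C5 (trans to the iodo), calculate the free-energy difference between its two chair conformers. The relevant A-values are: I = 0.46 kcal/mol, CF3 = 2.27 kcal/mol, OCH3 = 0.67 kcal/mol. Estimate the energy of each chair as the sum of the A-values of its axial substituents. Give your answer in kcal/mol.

Chair I (iodo axial, trifluoromethyl axial, methoxy equatorial): E = 2.73 kcal/mol.
Chair II (iodo equatorial, trifluoromethyl equatorial, methoxy axial): E = 0.67 kcal/mol.
ΔE = 2.73 − 0.67 = 2.06 kcal/mol; chair II is more stable.

2.06 kcal/mol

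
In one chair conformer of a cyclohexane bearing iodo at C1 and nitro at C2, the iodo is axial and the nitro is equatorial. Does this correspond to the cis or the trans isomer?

C1 and C2 have opposite parity, so their axial bonds point in opposite directions.
With opposite-parity carbons, two substituents on the same face are one axial and one equatorial; opposite faces give both axial or both equatorial.
Here the groups are axial/equatorial → same face → cis.

cis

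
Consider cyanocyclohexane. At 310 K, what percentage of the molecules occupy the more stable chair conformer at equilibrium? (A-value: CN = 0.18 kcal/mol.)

One chair has the cyano group axial (E = 0.18 kcal/mol) and the other has it equatorial (E = 0).
ΔG = 0.18 kcal/mol between the two chairs.
K = exp(ΔG/RT) with R = 1.987×10⁻³ kcal mol⁻¹ K⁻¹ and T = 310 K gives K ≈ 1.34.
Fraction in the lower-energy chair = K/(K+1) = 57.3%.

57.3%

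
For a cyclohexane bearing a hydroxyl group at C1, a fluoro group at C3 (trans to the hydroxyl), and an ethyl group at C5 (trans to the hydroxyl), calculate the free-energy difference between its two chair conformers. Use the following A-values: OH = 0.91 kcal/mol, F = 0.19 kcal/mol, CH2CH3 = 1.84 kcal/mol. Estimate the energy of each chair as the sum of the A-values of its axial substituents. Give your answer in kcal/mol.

Chair I (hydroxyl axial, fluoro equatorial, ethyl equatorial): E = 0.91 kcal/mol.
Chair II (hydroxyl equatorial, fluoro axial, ethyl axial): E = 2.03 kcal/mol.
ΔE = 2.03 − 0.91 = 1.12 kcal/mol; chair I is more stable.

1.12 kcal/mol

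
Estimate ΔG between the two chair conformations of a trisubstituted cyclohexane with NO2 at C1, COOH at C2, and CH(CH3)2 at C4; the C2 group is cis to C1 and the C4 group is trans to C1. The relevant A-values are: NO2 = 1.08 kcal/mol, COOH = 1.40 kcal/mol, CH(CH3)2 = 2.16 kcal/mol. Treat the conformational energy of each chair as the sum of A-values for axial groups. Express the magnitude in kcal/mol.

Chair I (nitro axial, carboxyl equatorial, isopropyl axial): E = 3.24 kcal/mol.
Chair II (nitro equatorial, carboxyl axial, isopropyl equatorial): E = 1.40 kcal/mol.
ΔE = 3.24 − 1.40 = 1.84 kcal/mol; chair II is more stable.

1.84 kcal/mol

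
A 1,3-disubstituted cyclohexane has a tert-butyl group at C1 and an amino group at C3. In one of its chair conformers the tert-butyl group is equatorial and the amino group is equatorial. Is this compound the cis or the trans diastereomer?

C1 and C3 have the same parity, so their axial bonds point in the same direction.
With same-parity carbons, two substituents on the same face are both axial or both equatorial; opposite faces give one of each.
Here the groups are equatorial/equatorial → same face → cis.

cis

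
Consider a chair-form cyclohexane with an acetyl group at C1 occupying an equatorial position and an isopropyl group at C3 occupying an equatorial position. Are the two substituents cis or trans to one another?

cis

C1 and C3 have the same parity, so their axial bonds point in the same direction.
With same-parity carbons, two substituents on the same face are both axial or both equatorial; opposite faces give one of each.
Here the groups are equatorial/equatorial → same face → cis.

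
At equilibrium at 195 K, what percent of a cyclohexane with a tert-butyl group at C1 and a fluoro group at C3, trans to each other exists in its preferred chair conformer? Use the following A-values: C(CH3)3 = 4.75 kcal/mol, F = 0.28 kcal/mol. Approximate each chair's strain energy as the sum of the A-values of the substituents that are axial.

C1 and C3 have the same parity, so for the trans isomer the two substituents are one axial and one equatorial in each chair.
Chair I (tert-butyl axial, fluoro equatorial): E = 4.75 kcal/mol; chair II (tert-butyl equatorial, fluoro axial): E = 0.28 kcal/mol.
ΔG = 4.47 kcal/mol between the two chairs.
K = exp(ΔG/RT) with R = 1.987×10⁻³ kcal mol⁻¹ K⁻¹ and T = 195 K gives K ≈ 1.02e+05.
Fraction in the lower-energy chair = K/(K+1) = 100.0%.

100.0%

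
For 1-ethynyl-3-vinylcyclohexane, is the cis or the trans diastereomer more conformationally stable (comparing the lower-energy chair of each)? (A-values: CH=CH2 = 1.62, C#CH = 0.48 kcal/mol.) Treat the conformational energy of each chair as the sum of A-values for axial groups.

cis

At 1,3 positions (parity same): cis → (e,e or a,a); trans → (a,e or e,a).
Best chair for cis: E = 0.00 kcal/mol; best chair for trans: E = 0.48 kcal/mol.
The cis isomer is lower by 0.48 kcal/mol.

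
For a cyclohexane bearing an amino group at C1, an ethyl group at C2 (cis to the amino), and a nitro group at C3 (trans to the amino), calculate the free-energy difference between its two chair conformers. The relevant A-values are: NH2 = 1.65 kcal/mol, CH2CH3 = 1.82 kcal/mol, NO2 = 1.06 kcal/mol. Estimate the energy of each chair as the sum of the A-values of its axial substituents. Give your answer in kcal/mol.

Chair I (amino axial, ethyl equatorial, nitro equatorial): E = 1.65 kcal/mol.
Chair II (amino equatorial, ethyl axial, nitro axial): E = 2.88 kcal/mol.
ΔE = 2.88 − 1.65 = 1.23 kcal/mol; chair I is more stable.

1.23 kcal/mol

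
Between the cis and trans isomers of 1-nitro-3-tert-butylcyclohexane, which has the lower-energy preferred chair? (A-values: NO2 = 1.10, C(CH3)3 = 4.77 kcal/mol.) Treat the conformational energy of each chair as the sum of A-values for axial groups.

At 1,3 positions (parity same): cis → (e,e or a,a); trans → (a,e or e,a).
Best chair for cis: E = 0.00 kcal/mol; best chair for trans: E = 1.10 kcal/mol.
The cis isomer is lower by 1.10 kcal/mol.

cis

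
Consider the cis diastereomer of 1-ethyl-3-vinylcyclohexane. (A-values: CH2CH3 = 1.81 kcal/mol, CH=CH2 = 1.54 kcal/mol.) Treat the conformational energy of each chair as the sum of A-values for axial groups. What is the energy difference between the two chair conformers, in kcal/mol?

3.35 kcal/mol

C1 and C3 have the same parity, so for the cis isomer the two substituents are e,e in one chair and a,a in the other.
Chair I (ethyl axial, vinyl axial): E = 3.35 kcal/mol.
Chair II (ethyl equatorial, vinyl equatorial): E = 0.00 kcal/mol.
ΔE = 3.35 − 0.00 = 3.35 kcal/mol; chair II is more stable.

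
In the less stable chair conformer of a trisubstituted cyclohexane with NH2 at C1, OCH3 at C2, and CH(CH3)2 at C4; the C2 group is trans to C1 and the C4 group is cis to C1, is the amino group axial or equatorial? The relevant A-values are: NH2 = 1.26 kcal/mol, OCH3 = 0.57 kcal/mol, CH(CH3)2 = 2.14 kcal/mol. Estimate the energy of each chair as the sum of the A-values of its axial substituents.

equatorial

Chair I (amino axial, methoxy axial, isopropyl equatorial): E = 1.83 kcal/mol.
Chair II (amino equatorial, methoxy equatorial, isopropyl axial): E = 2.14 kcal/mol.
Chair II is the less stable (higher-energy) conformer, and in that chair the amino group is equatorial.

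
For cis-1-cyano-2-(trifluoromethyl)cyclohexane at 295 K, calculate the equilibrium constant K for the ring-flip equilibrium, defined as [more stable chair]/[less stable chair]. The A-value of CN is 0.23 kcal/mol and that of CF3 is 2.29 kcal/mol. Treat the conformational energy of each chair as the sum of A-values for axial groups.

C1 and C2 have opposite parity, so for the cis isomer the two substituents are one axial and one equatorial in each chair.
Chair I (cyano axial, trifluoromethyl equatorial): E = 0.23 kcal/mol; chair II (cyano equatorial, trifluoromethyl axial): E = 2.29 kcal/mol.
ΔG = 2.06 kcal/mol between the two chairs.
K = exp(ΔG/RT) with R = 1.987×10⁻³ kcal mol⁻¹ K⁻¹ and T = 295 K gives K ≈ 33.6.

K ≈ 33.6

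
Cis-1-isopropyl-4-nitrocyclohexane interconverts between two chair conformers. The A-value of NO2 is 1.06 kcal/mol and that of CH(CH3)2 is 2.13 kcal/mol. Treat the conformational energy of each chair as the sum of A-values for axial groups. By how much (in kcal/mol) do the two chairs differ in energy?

C1 and C4 have opposite parity, so for the cis isomer the two substituents are one axial and one equatorial in each chair.
Chair I (nitro axial, isopropyl equatorial): E = 1.06 kcal/mol.
Chair II (nitro equatorial, isopropyl axial): E = 2.13 kcal/mol.
ΔE = 2.13 − 1.06 = 1.07 kcal/mol; chair I is more stable.

1.07 kcal/mol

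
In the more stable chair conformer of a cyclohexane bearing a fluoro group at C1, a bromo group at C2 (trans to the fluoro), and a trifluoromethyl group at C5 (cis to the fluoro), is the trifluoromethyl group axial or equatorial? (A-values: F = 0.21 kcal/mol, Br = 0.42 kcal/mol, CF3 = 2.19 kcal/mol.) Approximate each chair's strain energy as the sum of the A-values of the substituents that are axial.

equatorial

Chair I (fluoro axial, bromo axial, trifluoromethyl axial): E = 2.82 kcal/mol.
Chair II (fluoro equatorial, bromo equatorial, trifluoromethyl equatorial): E = 0.00 kcal/mol.
Chair II is the more stable (lower-energy) conformer, and in that chair the trifluoromethyl group is equatorial.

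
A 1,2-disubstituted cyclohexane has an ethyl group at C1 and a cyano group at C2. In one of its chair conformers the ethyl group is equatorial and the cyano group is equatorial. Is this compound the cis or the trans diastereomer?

C1 and C2 have opposite parity, so their axial bonds point in opposite directions.
With opposite-parity carbons, two substituents on the same face are one axial and one equatorial; opposite faces give both axial or both equatorial.
Here the groups are equatorial/equatorial → opposite face → trans.

trans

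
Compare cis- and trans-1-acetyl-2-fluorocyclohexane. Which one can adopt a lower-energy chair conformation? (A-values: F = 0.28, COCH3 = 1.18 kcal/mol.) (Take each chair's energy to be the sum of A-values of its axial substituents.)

At 1,2 positions (parity opposite): cis → (a,e or e,a); trans → (e,e or a,a).
Best chair for cis: E = 0.28 kcal/mol; best chair for trans: E = 0.00 kcal/mol.
The trans isomer is lower by 0.28 kcal/mol.

trans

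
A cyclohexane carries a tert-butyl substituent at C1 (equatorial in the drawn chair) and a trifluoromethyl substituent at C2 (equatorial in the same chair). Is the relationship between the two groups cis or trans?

trans

C1 and C2 have opposite parity, so their axial bonds point in opposite directions.
With opposite-parity carbons, two substituents on the same face are one axial and one equatorial; opposite faces give both axial or both equatorial.
Here the groups are equatorial/equatorial → opposite face → trans.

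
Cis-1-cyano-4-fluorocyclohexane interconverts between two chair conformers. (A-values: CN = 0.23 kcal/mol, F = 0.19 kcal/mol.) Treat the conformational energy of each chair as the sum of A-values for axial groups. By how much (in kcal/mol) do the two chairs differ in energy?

C1 and C4 have opposite parity, so for the cis isomer the two substituents are one axial and one equatorial in each chair.
Chair I (cyano axial, fluoro equatorial): E = 0.23 kcal/mol.
Chair II (cyano equatorial, fluoro axial): E = 0.19 kcal/mol.
ΔE = 0.23 − 0.19 = 0.04 kcal/mol; chair II is more stable.

0.04 kcal/mol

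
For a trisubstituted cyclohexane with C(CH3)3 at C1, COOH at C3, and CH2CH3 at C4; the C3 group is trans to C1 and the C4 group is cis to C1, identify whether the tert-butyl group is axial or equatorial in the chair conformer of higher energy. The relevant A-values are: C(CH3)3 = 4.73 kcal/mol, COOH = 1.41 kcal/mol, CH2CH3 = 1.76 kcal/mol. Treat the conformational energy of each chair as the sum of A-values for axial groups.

axial

Chair I (tert-butyl axial, carboxyl equatorial, ethyl equatorial): E = 4.73 kcal/mol.
Chair II (tert-butyl equatorial, carboxyl axial, ethyl axial): E = 3.17 kcal/mol.
Chair I is the less stable (higher-energy) conformer, and in that chair the tert-butyl group is axial.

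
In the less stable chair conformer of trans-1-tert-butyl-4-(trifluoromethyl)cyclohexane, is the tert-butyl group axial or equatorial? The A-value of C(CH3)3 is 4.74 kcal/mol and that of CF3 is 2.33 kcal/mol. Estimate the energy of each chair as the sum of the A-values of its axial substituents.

axial

C1 and C4 have opposite parity, so for the trans isomer the two substituents are e,e in one chair and a,a in the other.
Chair I (tert-butyl axial, trifluoromethyl axial): E = 7.07 kcal/mol.
Chair II (tert-butyl equatorial, trifluoromethyl equatorial): E = 0.00 kcal/mol.
Chair I is the less stable (higher-energy) conformer, and in that chair the tert-butyl group is axial.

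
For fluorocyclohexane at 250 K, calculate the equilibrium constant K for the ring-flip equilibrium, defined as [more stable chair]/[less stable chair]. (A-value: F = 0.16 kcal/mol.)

One chair has the fluoro group axial (E = 0.16 kcal/mol) and the other has it equatorial (E = 0).
ΔG = 0.16 kcal/mol between the two chairs.
K = exp(ΔG/RT) with R = 1.987×10⁻³ kcal mol⁻¹ K⁻¹ and T = 250 K gives K ≈ 1.38.

K ≈ 1.38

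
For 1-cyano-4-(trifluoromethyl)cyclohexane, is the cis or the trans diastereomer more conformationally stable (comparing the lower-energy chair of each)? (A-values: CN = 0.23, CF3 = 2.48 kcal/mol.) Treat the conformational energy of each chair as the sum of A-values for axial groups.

trans

At 1,4 positions (parity opposite): cis → (a,e or e,a); trans → (e,e or a,a).
Best chair for cis: E = 0.23 kcal/mol; best chair for trans: E = 0.00 kcal/mol.
The trans isomer is lower by 0.23 kcal/mol.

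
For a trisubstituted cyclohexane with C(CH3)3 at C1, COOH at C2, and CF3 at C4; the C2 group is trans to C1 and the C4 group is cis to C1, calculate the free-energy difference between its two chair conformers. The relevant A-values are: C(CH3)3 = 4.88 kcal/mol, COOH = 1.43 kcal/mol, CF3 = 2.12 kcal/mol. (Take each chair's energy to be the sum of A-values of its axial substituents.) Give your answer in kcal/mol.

Chair I (tert-butyl axial, carboxyl axial, trifluoromethyl equatorial): E = 6.31 kcal/mol.
Chair II (tert-butyl equatorial, carboxyl equatorial, trifluoromethyl axial): E = 2.12 kcal/mol.
ΔE = 6.31 − 2.12 = 4.19 kcal/mol; chair II is more stable.

4.19 kcal/mol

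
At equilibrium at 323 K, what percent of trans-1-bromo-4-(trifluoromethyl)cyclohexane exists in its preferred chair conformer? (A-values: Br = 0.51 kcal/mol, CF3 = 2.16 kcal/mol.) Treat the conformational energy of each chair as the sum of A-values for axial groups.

C1 and C4 have opposite parity, so for the trans isomer the two substituents are e,e in one chair and a,a in the other.
Chair I (bromo axial, trifluoromethyl axial): E = 2.67 kcal/mol; chair II (bromo equatorial, trifluoromethyl equatorial): E = 0.00 kcal/mol.
ΔG = 2.67 kcal/mol between the two chairs.
K = exp(ΔG/RT) with R = 1.987×10⁻³ kcal mol⁻¹ K⁻¹ and T = 323 K gives K ≈ 64.1.
Fraction in the lower-energy chair = K/(K+1) = 98.5%.

98.5%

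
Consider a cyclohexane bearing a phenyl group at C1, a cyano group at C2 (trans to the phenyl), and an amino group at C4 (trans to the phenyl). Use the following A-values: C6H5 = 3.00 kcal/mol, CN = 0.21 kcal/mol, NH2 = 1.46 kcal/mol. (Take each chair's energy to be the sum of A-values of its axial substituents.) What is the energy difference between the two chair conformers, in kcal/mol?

4.67 kcal/mol

Chair I (phenyl axial, cyano axial, amino axial): E = 4.67 kcal/mol.
Chair II (phenyl equatorial, cyano equatorial, amino equatorial): E = 0.00 kcal/mol.
ΔE = 4.67 − 0.00 = 4.67 kcal/mol; chair II is more stable.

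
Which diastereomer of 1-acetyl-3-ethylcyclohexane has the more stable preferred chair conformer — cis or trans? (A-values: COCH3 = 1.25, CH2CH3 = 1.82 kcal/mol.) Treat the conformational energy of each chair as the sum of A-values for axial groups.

At 1,3 positions (parity same): cis → (e,e or a,a); trans → (a,e or e,a).
Best chair for cis: E = 0.00 kcal/mol; best chair for trans: E = 1.25 kcal/mol.
The cis isomer is lower by 1.25 kcal/mol.

cis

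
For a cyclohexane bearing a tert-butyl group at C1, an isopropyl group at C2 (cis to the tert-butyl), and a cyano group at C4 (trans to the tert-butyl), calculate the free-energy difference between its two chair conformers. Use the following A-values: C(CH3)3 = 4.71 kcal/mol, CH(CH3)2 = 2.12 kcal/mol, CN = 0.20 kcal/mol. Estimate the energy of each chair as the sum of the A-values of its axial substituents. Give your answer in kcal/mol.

Chair I (tert-butyl axial, isopropyl equatorial, cyano axial): E = 4.91 kcal/mol.
Chair II (tert-butyl equatorial, isopropyl axial, cyano equatorial): E = 2.12 kcal/mol.
ΔE = 4.91 − 2.12 = 2.79 kcal/mol; chair II is more stable.

2.79 kcal/mol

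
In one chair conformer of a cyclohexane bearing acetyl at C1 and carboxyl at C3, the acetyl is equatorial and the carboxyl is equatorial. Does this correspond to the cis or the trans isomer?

cis

C1 and C3 have the same parity, so their axial bonds point in the same direction.
With same-parity carbons, two substituents on the same face are both axial or both equatorial; opposite faces give one of each.
Here the groups are equatorial/equatorial → same face → cis.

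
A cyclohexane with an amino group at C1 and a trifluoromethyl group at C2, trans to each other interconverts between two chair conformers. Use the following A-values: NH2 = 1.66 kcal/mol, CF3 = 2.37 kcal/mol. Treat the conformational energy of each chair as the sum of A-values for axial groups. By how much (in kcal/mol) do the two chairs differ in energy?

C1 and C2 have opposite parity, so for the trans isomer the two substituents are e,e in one chair and a,a in the other.
Chair I (amino axial, trifluoromethyl axial): E = 4.03 kcal/mol.
Chair II (amino equatorial, trifluoromethyl equatorial): E = 0.00 kcal/mol.
ΔE = 4.03 − 0.00 = 4.03 kcal/mol; chair II is more stable.

4.03 kcal/mol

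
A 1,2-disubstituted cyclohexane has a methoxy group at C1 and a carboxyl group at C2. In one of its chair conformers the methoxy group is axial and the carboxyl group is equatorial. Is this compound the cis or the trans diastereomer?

C1 and C2 have opposite parity, so their axial bonds point in opposite directions.
With opposite-parity carbons, two substituents on the same face are one axial and one equatorial; opposite faces give both axial or both equatorial.
Here the groups are axial/equatorial → same face → cis.

cis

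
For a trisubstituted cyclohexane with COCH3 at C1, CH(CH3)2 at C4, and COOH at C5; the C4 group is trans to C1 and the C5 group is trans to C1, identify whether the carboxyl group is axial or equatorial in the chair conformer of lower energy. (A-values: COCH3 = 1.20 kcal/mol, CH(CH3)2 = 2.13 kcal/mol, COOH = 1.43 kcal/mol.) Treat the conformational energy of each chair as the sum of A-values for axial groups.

Chair I (acetyl axial, isopropyl axial, carboxyl equatorial): E = 3.33 kcal/mol.
Chair II (acetyl equatorial, isopropyl equatorial, carboxyl axial): E = 1.43 kcal/mol.
Chair II is the more stable (lower-energy) conformer, and in that chair the carboxyl group is axial.

axial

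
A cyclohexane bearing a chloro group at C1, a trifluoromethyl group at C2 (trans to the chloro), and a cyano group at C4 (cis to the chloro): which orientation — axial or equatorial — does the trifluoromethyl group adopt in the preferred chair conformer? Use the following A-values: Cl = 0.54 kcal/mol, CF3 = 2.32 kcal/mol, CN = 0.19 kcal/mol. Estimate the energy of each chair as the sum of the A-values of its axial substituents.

equatorial

Chair I (chloro axial, trifluoromethyl axial, cyano equatorial): E = 2.86 kcal/mol.
Chair II (chloro equatorial, trifluoromethyl equatorial, cyano axial): E = 0.19 kcal/mol.
Chair II is the more stable (lower-energy) conformer, and in that chair the trifluoromethyl group is equatorial.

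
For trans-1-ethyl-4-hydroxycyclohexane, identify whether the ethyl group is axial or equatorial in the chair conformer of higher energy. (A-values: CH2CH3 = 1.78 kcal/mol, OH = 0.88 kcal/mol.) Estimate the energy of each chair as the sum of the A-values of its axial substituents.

axial

C1 and C4 have opposite parity, so for the trans isomer the two substituents are e,e in one chair and a,a in the other.
Chair I (ethyl axial, hydroxyl axial): E = 2.66 kcal/mol.
Chair II (ethyl equatorial, hydroxyl equatorial): E = 0.00 kcal/mol.
Chair I is the less stable (higher-energy) conformer, and in that chair the ethyl group is axial.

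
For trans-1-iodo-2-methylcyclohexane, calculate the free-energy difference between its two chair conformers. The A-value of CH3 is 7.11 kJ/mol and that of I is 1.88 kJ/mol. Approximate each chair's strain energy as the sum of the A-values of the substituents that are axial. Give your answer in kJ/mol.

8.99 kJ/mol

C1 and C2 have opposite parity, so for the trans isomer the two substituents are e,e in one chair and a,a in the other.
Chair I (methyl axial, iodo axial): E = 8.99 kJ/mol.
Chair II (methyl equatorial, iodo equatorial): E = 0.00 kJ/mol.
ΔE = 8.99 − 0.00 = 8.99 kJ/mol; chair II is more stable.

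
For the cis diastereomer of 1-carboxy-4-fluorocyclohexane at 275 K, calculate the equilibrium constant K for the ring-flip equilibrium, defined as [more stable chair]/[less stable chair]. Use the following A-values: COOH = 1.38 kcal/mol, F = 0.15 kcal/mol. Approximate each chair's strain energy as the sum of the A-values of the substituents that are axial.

C1 and C4 have opposite parity, so for the cis isomer the two substituents are one axial and one equatorial in each chair.
Chair I (carboxyl axial, fluoro equatorial): E = 1.38 kcal/mol; chair II (carboxyl equatorial, fluoro axial): E = 0.15 kcal/mol.
ΔG = 1.23 kcal/mol between the two chairs.
K = exp(ΔG/RT) with R = 1.987×10⁻³ kcal mol⁻¹ K⁻¹ and T = 275 K gives K ≈ 9.5.

K ≈ 9.50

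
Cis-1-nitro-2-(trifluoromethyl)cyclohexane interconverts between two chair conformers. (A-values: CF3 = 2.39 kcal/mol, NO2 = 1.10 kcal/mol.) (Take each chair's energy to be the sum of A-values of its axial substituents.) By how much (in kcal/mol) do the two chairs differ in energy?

1.29 kcal/mol

C1 and C2 have opposite parity, so for the cis isomer the two substituents are one axial and one equatorial in each chair.
Chair I (trifluoromethyl axial, nitro equatorial): E = 2.39 kcal/mol.
Chair II (trifluoromethyl equatorial, nitro axial): E = 1.10 kcal/mol.
ΔE = 2.39 − 1.10 = 1.29 kcal/mol; chair II is more stable.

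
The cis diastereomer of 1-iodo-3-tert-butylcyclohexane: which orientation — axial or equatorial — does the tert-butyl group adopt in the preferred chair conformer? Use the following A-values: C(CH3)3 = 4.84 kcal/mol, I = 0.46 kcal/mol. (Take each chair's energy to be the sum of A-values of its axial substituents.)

C1 and C3 have the same parity, so for the cis isomer the two substituents are e,e in one chair and a,a in the other.
Chair I (tert-butyl axial, iodo axial): E = 5.30 kcal/mol.
Chair II (tert-butyl equatorial, iodo equatorial): E = 0.00 kcal/mol.
Chair II is the more stable (lower-energy) conformer, and in that chair the tert-butyl group is equatorial.

equatorial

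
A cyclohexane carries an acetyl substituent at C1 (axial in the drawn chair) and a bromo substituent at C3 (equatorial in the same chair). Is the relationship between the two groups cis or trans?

C1 and C3 have the same parity, so their axial bonds point in the same direction.
With same-parity carbons, two substituents on the same face are both axial or both equatorial; opposite faces give one of each.
Here the groups are axial/equatorial → opposite face → trans.

trans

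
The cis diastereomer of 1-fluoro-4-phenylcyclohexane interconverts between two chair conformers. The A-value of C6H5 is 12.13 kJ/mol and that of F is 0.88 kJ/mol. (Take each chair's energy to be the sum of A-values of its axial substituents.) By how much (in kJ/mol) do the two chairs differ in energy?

C1 and C4 have opposite parity, so for the cis isomer the two substituents are one axial and one equatorial in each chair.
Chair I (phenyl axial, fluoro equatorial): E = 12.13 kJ/mol.
Chair II (phenyl equatorial, fluoro axial): E = 0.88 kJ/mol.
ΔE = 12.13 − 0.88 = 11.25 kJ/mol; chair II is more stable.

11.25 kJ/mol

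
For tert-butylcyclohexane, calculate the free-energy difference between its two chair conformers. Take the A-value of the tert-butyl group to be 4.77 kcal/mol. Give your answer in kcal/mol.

A monosubstituted cyclohexane has one chair with the tert-butyl group axial (E = A = 4.77 kcal/mol) and one with it equatorial (E = 0).
ΔE = 4.77 − 0 = 4.77 kcal/mol.

4.77 kcal/mol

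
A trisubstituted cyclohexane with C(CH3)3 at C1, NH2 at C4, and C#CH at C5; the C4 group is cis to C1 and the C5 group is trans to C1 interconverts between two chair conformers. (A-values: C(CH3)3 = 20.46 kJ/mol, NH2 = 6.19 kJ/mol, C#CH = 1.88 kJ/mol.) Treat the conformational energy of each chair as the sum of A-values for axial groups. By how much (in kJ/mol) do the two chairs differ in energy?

Chair I (tert-butyl axial, amino equatorial, ethynyl equatorial): E = 20.46 kJ/mol.
Chair II (tert-butyl equatorial, amino axial, ethynyl axial): E = 8.07 kJ/mol.
ΔE = 20.46 − 8.07 = 12.39 kJ/mol; chair II is more stable.

12.39 kJ/mol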